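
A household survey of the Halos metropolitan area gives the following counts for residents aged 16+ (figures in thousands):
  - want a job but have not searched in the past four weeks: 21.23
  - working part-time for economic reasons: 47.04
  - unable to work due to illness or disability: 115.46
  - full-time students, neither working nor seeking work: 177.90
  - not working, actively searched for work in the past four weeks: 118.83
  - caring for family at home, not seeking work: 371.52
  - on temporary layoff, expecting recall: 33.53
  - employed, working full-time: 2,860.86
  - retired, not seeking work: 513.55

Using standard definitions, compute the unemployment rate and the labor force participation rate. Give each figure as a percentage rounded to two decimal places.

Employed = 47.04 + 2,860.86 = 2,907.90 thousand (anyone who worked, including part-time for economic reasons, counts as employed).
Unemployed = 118.83 + 33.53 = 152.36 thousand (jobless and actively searching, or on temporary layoff).
Labor force = 2,907.90 + 152.36 = 3,060.26 thousand.
Not in labor force = 21.23 + 115.46 + 177.90 + 371.52 + 513.55 = 1,199.66 thousand (those not working and not actively searching are outside the labor force — including those who want a job but have given up searching).
Civilian working-age population = 3,060.26 + 1,199.66 = 4,259.92 thousand.
Unemployment rate = 152.36 / 3,060.26 = 4.98%.
Labor force participation rate = 3,060.26 / 4,259.92 = 71.84%.

Unemployment rate ≈ 4.98%; labor force participation rate ≈ 71.84%.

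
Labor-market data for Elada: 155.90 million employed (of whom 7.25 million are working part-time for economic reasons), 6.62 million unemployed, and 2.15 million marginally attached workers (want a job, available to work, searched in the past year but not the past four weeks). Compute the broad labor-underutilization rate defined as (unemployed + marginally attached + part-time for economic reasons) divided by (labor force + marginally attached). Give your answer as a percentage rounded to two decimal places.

Labor force = 155.90 + 6.62 = 162.52 million.
Numerator = 6.62 + 2.15 + 7.25 = 16.02 million.
Denominator = 162.52 + 2.15 = 164.67 million.
Broad rate = 16.02 / 164.67 = 9.73%.

Broad underutilization rate ≈ 9.73%.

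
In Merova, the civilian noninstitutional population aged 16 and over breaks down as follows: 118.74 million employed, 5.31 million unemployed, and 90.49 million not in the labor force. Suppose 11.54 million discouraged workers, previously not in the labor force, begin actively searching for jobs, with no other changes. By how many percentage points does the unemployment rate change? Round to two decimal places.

The unemployment rate changes by +8.15 percentage points.

Initially, labor force = 118.74 + 5.31 = 124.05 million, so u = 5.31/124.05 = 4.28%.
After the change, unemployed and labor force both rise by 11.54 → E = 118.74, U = 16.85, labor force = 135.59 million.
New unemployment rate = 16.85 / 135.59 = 12.43%.
Change = 12.43% − 4.28% = +8.15 percentage points.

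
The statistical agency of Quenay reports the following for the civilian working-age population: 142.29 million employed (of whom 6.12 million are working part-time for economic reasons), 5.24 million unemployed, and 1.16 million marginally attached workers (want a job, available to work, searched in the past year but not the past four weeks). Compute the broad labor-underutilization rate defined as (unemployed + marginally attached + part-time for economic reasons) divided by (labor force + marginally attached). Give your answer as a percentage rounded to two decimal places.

Broad underutilization rate ≈ 8.42%.

Labor force = 142.29 + 5.24 = 147.53 million.
Numerator = 5.24 + 1.16 + 6.12 = 12.52 million.
Denominator = 147.53 + 1.16 = 148.69 million.
Broad rate = 12.52 / 148.69 = 8.42%.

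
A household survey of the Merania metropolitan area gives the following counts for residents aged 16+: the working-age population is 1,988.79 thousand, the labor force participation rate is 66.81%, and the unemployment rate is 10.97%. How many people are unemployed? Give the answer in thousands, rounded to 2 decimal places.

Labor force = 0.6681 × 1,988.79 = 1,328.71 thousand.
Unemployed = 0.1097 × 1,328.71 ≈ 145.76 thousand.

About 145.76 thousand are unemployed.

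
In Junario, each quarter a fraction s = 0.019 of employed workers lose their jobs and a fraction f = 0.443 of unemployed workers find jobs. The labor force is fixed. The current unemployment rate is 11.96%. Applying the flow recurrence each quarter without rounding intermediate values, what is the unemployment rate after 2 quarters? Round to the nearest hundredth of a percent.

Unemployment rate after two quarters ≈ 6.38%.

With a fixed labor force, u_{t+1} = u_t + s·(1−u_t) − f·u_t = u_t·(1−s−f) + s.
Here 1−s−f = 0.538 and s = 0.019.
u_1 = 0.119600 × 0.538 + 0.019 = 0.083345.
u_2 = 0.083345 × 0.538 + 0.019 = 0.063840.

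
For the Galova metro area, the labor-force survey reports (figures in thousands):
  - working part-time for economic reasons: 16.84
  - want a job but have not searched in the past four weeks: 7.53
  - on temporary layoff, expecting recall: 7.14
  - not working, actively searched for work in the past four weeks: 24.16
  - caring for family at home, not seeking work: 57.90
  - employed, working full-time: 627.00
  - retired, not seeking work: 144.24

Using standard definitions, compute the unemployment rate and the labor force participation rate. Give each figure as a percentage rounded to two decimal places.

Unemployment rate ≈ 4.64%; labor force participation rate ≈ 76.30%.

Employed = 16.84 + 627.00 = 643.84 thousand (anyone who worked, including part-time for economic reasons, counts as employed).
Unemployed = 7.14 + 24.16 = 31.30 thousand (jobless and actively searching, or on temporary layoff).
Labor force = 643.84 + 31.30 = 675.14 thousand.
Not in labor force = 7.53 + 57.90 + 144.24 = 209.67 thousand (those not working and not actively searching are outside the labor force — including those who want a job but have given up searching).
Civilian working-age population = 675.14 + 209.67 = 884.81 thousand.
Unemployment rate = 31.30 / 675.14 = 4.64%.
Labor force participation rate = 675.14 / 884.81 = 76.30%.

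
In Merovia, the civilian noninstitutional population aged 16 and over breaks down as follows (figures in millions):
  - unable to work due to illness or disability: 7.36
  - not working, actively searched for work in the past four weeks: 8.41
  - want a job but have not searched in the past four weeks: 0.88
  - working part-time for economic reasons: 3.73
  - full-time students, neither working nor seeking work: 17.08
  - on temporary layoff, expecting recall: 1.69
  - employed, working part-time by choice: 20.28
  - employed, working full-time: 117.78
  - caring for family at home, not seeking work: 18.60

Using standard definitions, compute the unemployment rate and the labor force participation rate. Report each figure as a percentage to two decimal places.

Employed = 3.73 + 20.28 + 117.78 = 141.79 million (anyone who worked, including part-time for economic reasons, counts as employed).
Unemployed = 8.41 + 1.69 = 10.10 million (jobless and actively searching, or on temporary layoff).
Labor force = 141.79 + 10.10 = 151.89 million.
Not in labor force = 7.36 + 0.88 + 17.08 + 18.60 = 43.92 million (those not working and not actively searching are outside the labor force — including those who want a job but have given up searching).
Civilian working-age population = 151.89 + 43.92 = 195.81 million.
Unemployment rate = 10.10 / 151.89 = 6.65%.
Labor force participation rate = 151.89 / 195.81 = 77.57%.

Unemployment rate ≈ 6.65%; labor force participation rate ≈ 77.57%.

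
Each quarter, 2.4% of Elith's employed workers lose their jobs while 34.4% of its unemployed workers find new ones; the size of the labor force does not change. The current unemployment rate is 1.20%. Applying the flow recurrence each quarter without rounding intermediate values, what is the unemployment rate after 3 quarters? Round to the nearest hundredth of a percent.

Unemployment rate after three quarters ≈ 5.18%.

With a fixed labor force, u_{t+1} = u_t + s·(1−u_t) − f·u_t = u_t·(1−s−f) + s.
Here 1−s−f = 0.632 and s = 0.024.
u_1 = 0.012000 × 0.632 + 0.024 = 0.031584.
u_2 = 0.031584 × 0.632 + 0.024 = 0.043961.
u_3 = 0.043961 × 0.632 + 0.024 = 0.051783.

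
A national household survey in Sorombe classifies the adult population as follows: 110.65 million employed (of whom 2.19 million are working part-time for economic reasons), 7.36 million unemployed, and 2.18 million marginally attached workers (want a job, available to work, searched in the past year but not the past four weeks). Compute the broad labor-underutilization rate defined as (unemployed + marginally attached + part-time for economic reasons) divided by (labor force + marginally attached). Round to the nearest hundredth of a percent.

Broad underutilization rate ≈ 9.76%.

Labor force = 110.65 + 7.36 = 118.01 million.
Numerator = 7.36 + 2.18 + 2.19 = 11.73 million.
Denominator = 118.01 + 2.18 = 120.19 million.
Broad rate = 11.73 / 120.19 = 9.76%.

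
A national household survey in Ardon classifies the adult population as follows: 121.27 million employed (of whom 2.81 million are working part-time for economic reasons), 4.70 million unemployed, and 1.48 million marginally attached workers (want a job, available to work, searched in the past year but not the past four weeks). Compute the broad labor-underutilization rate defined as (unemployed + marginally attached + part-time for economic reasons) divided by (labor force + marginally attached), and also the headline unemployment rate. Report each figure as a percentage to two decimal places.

Labor force = 121.27 + 4.70 = 125.97 million.
Numerator = 4.70 + 1.48 + 2.81 = 8.99 million.
Denominator = 125.97 + 1.48 = 127.45 million.
Broad rate = 8.99 / 127.45 = 7.05%.
Headline unemployment rate = 4.70 / 125.97 = 3.73%.

Broad underutilization rate ≈ 7.05%; headline unemployment rate ≈ 3.73%.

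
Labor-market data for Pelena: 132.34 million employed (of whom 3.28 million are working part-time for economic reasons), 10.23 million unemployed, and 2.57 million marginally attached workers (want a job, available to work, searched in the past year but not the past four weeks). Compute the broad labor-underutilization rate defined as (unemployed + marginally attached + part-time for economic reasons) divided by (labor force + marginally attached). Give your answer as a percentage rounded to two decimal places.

Broad underutilization rate ≈ 11.08%.

Labor force = 132.34 + 10.23 = 142.57 million.
Numerator = 10.23 + 2.57 + 3.28 = 16.08 million.
Denominator = 142.57 + 2.57 = 145.14 million.
Broad rate = 16.08 / 145.14 = 11.08%.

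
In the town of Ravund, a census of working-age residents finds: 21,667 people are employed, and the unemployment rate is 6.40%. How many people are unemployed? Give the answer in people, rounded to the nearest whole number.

Let U be the number unemployed. The labor force is E + U, and U/(E+U) = 0.0640.
So U = 0.0640 × 21,667 / (1 − 0.0640) = 1386.69 / 0.9360 ≈ 1,482.

About 1,482 are unemployed.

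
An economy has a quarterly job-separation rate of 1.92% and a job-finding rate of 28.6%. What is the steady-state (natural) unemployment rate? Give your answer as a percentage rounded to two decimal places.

At steady state the flows balance: s·E = f·U, so U/(E+U) = s/(s+f).
u* = 1.92 / (1.92 + 28.6) = 1.92 / 30.52 = 6.29%.

Steady-state unemployment rate ≈ 6.29%.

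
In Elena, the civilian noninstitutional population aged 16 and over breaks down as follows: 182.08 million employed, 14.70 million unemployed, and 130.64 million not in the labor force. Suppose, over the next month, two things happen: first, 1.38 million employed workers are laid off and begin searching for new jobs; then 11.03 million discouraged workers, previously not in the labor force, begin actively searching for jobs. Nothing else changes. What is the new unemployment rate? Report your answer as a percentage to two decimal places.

Initially, labor force = 182.08 + 14.70 = 196.78 million, so u = 14.70/196.78 = 7.47%.
After the first change, employed falls and unemployed rises by 1.38; labor force unchanged → E = 180.70, U = 16.08, labor force = 196.78 million.
After the second change, unemployed and labor force both rise by 11.03 → E = 180.70, U = 27.11, labor force = 207.81 million.
New unemployment rate = 27.11 / 207.81 = 13.05%.

New unemployment rate ≈ 13.05%.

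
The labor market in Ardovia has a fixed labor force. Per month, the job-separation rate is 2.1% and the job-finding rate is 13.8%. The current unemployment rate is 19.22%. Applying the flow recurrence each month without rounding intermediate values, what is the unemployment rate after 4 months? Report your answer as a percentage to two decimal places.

With a fixed labor force, u_{t+1} = u_t + s·(1−u_t) − f·u_t = u_t·(1−s−f) + s.
Here 1−s−f = 0.841 and s = 0.021.
u_1 = 0.192200 × 0.841 + 0.021 = 0.182640.
u_2 = 0.182640 × 0.841 + 0.021 = 0.174600.
u_3 = 0.174600 × 0.841 + 0.021 = 0.167839.
u_4 = 0.167839 × 0.841 + 0.021 = 0.162153.

Unemployment rate after four months ≈ 16.22%.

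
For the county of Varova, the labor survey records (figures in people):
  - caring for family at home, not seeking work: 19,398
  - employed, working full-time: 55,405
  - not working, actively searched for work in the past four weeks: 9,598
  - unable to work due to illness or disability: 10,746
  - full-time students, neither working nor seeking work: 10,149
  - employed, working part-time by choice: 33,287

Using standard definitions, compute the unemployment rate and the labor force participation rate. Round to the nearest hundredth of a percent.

Unemployment rate ≈ 9.76%; labor force participation rate ≈ 70.93%.

Employed = 55,405 + 33,287 = 88,692.
Unemployed = 9,598.
Labor force = 88,692 + 9,598 = 98,290.
Not in labor force = 19,398 + 10,746 + 10,149 = 40,293 (those not working and not actively searching are outside the labor force).
Civilian working-age population = 98,290 + 40,293 = 138,583.
Unemployment rate = 9,598 / 98,290 = 9.76%.
Labor force participation rate = 98,290 / 138,583 = 70.93%.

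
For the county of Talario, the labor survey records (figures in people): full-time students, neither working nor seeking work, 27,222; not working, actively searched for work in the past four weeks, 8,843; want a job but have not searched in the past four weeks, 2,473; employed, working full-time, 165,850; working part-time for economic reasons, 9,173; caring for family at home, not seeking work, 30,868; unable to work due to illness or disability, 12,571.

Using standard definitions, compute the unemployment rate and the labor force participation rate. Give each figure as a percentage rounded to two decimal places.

Unemployment rate ≈ 4.81%; labor force participation rate ≈ 71.54%.

Employed = 165,850 + 9,173 = 175,023 (anyone who worked, including part-time for economic reasons, counts as employed).
Unemployed = 8,843.
Labor force = 175,023 + 8,843 = 183,866.
Not in labor force = 27,222 + 2,473 + 30,868 + 12,571 = 73,134 (those not working and not actively searching are outside the labor force — including those who want a job but have given up searching).
Civilian working-age population = 183,866 + 73,134 = 257,000.
Unemployment rate = 8,843 / 183,866 = 4.81%.
Labor force participation rate = 183,866 / 257,000 = 71.54%.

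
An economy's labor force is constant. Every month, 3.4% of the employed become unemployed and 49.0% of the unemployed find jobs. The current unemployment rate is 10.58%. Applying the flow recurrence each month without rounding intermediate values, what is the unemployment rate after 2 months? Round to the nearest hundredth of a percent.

Unemployment rate after two months ≈ 7.42%.

With a fixed labor force, u_{t+1} = u_t + s·(1−u_t) − f·u_t = u_t·(1−s−f) + s.
Here 1−s−f = 0.476 and s = 0.034.
u_1 = 0.105800 × 0.476 + 0.034 = 0.084361.
u_2 = 0.084361 × 0.476 + 0.034 = 0.074156.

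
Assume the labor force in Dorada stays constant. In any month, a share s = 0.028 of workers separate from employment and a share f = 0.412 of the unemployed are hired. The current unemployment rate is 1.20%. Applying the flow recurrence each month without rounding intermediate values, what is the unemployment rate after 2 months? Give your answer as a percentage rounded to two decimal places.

Unemployment rate after two months ≈ 4.74%.

With a fixed labor force, u_{t+1} = u_t + s·(1−u_t) − f·u_t = u_t·(1−s−f) + s.
Here 1−s−f = 0.560 and s = 0.028.
u_1 = 0.012000 × 0.560 + 0.028 = 0.034720.
u_2 = 0.034720 × 0.560 + 0.028 = 0.047443.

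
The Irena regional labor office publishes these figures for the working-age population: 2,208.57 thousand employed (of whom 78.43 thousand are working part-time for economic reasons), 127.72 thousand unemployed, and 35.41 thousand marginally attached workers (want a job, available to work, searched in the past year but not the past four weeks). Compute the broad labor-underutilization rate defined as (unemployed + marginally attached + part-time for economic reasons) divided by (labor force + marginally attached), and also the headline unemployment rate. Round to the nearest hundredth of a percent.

Broad underutilization rate ≈ 10.19%; headline unemployment rate ≈ 5.47%.

Labor force = 2,208.57 + 127.72 = 2,336.29 thousand.
Numerator = 127.72 + 35.41 + 78.43 = 241.56 thousand.
Denominator = 2,336.29 + 35.41 = 2,371.70 thousand.
Broad rate = 241.56 / 2,371.70 = 10.19%.
Headline unemployment rate = 127.72 / 2,336.29 = 5.47%.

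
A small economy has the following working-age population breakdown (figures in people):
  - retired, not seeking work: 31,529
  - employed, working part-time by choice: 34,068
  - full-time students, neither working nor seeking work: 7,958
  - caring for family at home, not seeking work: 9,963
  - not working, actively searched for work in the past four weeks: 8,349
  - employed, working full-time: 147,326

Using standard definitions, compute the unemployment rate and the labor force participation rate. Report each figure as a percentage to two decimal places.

Unemployment rate ≈ 4.40%; labor force participation rate ≈ 79.33%.

Employed = 34,068 + 147,326 = 181,394.
Unemployed = 8,349.
Labor force = 181,394 + 8,349 = 189,743.
Not in labor force = 31,529 + 7,958 + 9,963 = 49,450 (those not working and not actively searching are outside the labor force).
Civilian working-age population = 189,743 + 49,450 = 239,193.
Unemployment rate = 8,349 / 189,743 = 4.40%.
Labor force participation rate = 189,743 / 239,193 = 79.33%.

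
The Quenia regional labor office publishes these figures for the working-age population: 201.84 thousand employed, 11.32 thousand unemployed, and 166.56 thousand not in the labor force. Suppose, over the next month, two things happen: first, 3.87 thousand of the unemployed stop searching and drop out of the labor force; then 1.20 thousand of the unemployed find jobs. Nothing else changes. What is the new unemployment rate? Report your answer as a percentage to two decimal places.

New unemployment rate ≈ 2.99%.

Initially, labor force = 201.84 + 11.32 = 213.16 thousand, so u = 11.32/213.16 = 5.31%.
After the first change, unemployed and labor force both fall by 3.87 → E = 201.84, U = 7.45, labor force = 209.29 thousand.
After the second change, unemployed falls and employed rises by 1.20; labor force unchanged → E = 203.04, U = 6.25, labor force = 209.29 thousand.
New unemployment rate = 6.25 / 209.29 = 2.99%.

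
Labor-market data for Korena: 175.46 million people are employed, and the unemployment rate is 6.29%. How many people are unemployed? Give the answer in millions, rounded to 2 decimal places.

About 11.78 million are unemployed.

Let U be the number unemployed. The labor force is E + U, and U/(E+U) = 0.0629.
So U = 0.0629 × 175.46 / (1 − 0.0629) = 11.0364 / 0.9371 ≈ 11.78 million.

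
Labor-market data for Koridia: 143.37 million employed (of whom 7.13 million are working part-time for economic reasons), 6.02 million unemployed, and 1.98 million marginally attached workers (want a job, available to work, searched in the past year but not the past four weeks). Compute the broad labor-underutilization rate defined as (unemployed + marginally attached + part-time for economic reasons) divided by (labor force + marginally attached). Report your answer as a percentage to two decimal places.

Broad underutilization rate ≈ 10.00%.

Labor force = 143.37 + 6.02 = 149.39 million.
Numerator = 6.02 + 1.98 + 7.13 = 15.13 million.
Denominator = 149.39 + 1.98 = 151.37 million.
Broad rate = 15.13 / 151.37 = 10.00%.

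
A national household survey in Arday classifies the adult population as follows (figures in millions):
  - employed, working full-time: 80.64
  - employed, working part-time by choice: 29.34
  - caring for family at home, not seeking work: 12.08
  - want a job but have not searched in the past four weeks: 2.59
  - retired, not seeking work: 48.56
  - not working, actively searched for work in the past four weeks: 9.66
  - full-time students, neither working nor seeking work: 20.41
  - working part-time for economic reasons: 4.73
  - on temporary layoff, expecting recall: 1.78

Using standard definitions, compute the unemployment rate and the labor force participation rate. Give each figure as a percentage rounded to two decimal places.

Unemployment rate ≈ 9.07%; labor force participation rate ≈ 60.13%.

Employed = 80.64 + 29.34 + 4.73 = 114.71 million (anyone who worked, including part-time for economic reasons, counts as employed).
Unemployed = 9.66 + 1.78 = 11.44 million (jobless and actively searching, or on temporary layoff).
Labor force = 114.71 + 11.44 = 126.15 million.
Not in labor force = 12.08 + 2.59 + 48.56 + 20.41 = 83.64 million (those not working and not actively searching are outside the labor force — including those who want a job but have given up searching).
Civilian working-age population = 126.15 + 83.64 = 209.79 million.
Unemployment rate = 11.44 / 126.15 = 9.07%.
Labor force participation rate = 126.15 / 209.79 = 60.13%.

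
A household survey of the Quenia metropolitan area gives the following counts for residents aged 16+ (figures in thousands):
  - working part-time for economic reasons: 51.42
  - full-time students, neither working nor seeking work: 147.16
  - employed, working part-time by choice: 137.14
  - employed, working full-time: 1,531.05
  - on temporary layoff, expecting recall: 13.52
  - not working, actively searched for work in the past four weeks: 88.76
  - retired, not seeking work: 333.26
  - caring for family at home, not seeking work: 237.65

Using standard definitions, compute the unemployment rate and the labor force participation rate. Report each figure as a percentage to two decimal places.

Unemployment rate ≈ 5.61%; labor force participation rate ≈ 71.73%.

Employed = 51.42 + 137.14 + 1,531.05 = 1,719.61 thousand (anyone who worked, including part-time for economic reasons, counts as employed).
Unemployed = 13.52 + 88.76 = 102.28 thousand (jobless and actively searching, or on temporary layoff).
Labor force = 1,719.61 + 102.28 = 1,821.89 thousand.
Not in labor force = 147.16 + 333.26 + 237.65 = 718.07 thousand (those not working and not actively searching are outside the labor force).
Civilian working-age population = 1,821.89 + 718.07 = 2,539.96 thousand.
Unemployment rate = 102.28 / 1,821.89 = 5.61%.
Labor force participation rate = 1,821.89 / 2,539.96 = 71.73%.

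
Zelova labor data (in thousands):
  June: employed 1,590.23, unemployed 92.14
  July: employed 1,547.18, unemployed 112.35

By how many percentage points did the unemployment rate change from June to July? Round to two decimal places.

June: labor force = 1,590.23 + 92.14 = 1,682.37; u = 92.14/1,682.37 = 5.48%.
July: labor force = 1,547.18 + 112.35 = 1,659.53; u = 112.35/1,659.53 = 6.77%.
Change = 6.77% − 5.48% = +1.29 pp.

The unemployment rate changed by +1.29 percentage points.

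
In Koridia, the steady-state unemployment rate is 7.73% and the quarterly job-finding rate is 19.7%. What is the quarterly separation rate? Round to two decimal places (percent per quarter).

Separation rate ≈ 1.65% per quarter.

From u* = s/(s+f): s = u·f/(1−u).
s = 0.0773 × 19.7 / (1 − 0.0773) = 1.5228 / 0.9227 ≈ 1.65% per quarter.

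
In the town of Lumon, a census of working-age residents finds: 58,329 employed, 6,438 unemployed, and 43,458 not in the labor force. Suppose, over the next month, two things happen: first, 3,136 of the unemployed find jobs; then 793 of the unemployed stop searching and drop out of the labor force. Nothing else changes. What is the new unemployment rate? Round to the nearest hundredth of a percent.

Initially, labor force = 58,329 + 6,438 = 64,767, so u = 6,438/64,767 = 9.94%.
After the first change, unemployed falls and employed rises by 3,136; labor force unchanged → E = 61,465, U = 3,302, labor force = 64,767.
After the second change, unemployed and labor force both fall by 793 → E = 61,465, U = 2,509, labor force = 63,974.
New unemployment rate = 2,509 / 63,974 = 3.92%.

New unemployment rate ≈ 3.92%.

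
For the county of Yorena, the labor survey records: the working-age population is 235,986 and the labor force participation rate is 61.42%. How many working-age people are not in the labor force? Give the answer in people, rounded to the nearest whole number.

About 91,043 are not in the labor force.

Share not in the labor force = 1 − 0.6142 = 0.3858.
Not in labor force = 0.3858 × 235,986 ≈ 91,043.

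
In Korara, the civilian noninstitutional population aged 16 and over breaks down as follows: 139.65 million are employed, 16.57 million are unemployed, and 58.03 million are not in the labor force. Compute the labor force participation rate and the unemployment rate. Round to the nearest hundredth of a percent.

Labor force = employed + unemployed = 139.65 + 16.57 = 156.22 million.
Working-age population = 156.22 + 58.03 = 214.25 million.
Unemployment rate = 16.57 / 156.22 = 10.61%.
Labor force participation rate = 156.22 / 214.25 = 72.91%.

Labor force participation rate ≈ 72.91%; unemployment rate ≈ 10.61%.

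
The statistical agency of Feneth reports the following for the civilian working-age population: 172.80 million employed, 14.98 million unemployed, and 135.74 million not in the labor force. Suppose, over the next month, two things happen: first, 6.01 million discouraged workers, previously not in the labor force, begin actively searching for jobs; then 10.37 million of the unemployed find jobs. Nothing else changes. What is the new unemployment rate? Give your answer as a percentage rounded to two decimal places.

New unemployment rate ≈ 5.48%.

Initially, labor force = 172.80 + 14.98 = 187.78 million, so u = 14.98/187.78 = 7.98%.
After the first change, unemployed and labor force both rise by 6.01 → E = 172.80, U = 20.99, labor force = 193.79 million.
After the second change, unemployed falls and employed rises by 10.37; labor force unchanged → E = 183.17, U = 10.62, labor force = 193.79 million.
New unemployment rate = 10.62 / 193.79 = 5.48%.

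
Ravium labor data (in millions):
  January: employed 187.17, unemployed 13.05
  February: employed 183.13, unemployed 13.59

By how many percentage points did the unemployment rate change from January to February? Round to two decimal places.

January: labor force = 187.17 + 13.05 = 200.22; u = 13.05/200.22 = 6.52%.
February: labor force = 183.13 + 13.59 = 196.72; u = 13.59/196.72 = 6.91%.
Change = 6.91% − 6.52% = +0.39 pp.

The unemployment rate changed by +0.39 percentage points.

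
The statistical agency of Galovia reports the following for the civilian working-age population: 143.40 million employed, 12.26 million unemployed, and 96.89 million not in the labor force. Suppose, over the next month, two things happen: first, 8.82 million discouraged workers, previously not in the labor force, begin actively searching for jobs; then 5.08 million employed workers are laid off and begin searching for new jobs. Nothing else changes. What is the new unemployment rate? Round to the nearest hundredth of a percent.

New unemployment rate ≈ 15.90%.

Initially, labor force = 143.40 + 12.26 = 155.66 million, so u = 12.26/155.66 = 7.88%.
After the first change, unemployed and labor force both rise by 8.82 → E = 143.40, U = 21.08, labor force = 164.48 million.
After the second change, employed falls and unemployed rises by 5.08; labor force unchanged → E = 138.32, U = 26.16, labor force = 164.48 million.
New unemployment rate = 26.16 / 164.48 = 15.90%.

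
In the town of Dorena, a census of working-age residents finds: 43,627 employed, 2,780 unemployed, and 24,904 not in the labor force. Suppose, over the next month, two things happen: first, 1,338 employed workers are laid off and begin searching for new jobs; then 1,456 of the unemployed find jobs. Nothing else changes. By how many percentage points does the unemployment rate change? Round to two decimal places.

The unemployment rate changes by −0.25 percentage points.

Initially, labor force = 43,627 + 2,780 = 46,407, so u = 2,780/46,407 = 5.99%.
After the first change, employed falls and unemployed rises by 1,338; labor force unchanged → E = 42,289, U = 4,118, labor force = 46,407.
After the second change, unemployed falls and employed rises by 1,456; labor force unchanged → E = 43,745, U = 2,662, labor force = 46,407.
New unemployment rate = 2,662 / 46,407 = 5.74%.
Change = 5.74% − 5.99% = −0.25 percentage points.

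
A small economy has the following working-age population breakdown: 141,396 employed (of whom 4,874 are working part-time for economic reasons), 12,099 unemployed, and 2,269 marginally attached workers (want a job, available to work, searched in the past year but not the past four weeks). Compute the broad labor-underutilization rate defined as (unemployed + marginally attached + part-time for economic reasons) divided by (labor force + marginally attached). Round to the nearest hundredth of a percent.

Broad underutilization rate ≈ 12.35%.

Labor force = 141,396 + 12,099 = 153,495.
Numerator = 12,099 + 2,269 + 4,874 = 19,242.
Denominator = 153,495 + 2,269 = 155,764.
Broad rate = 19,242 / 155,764 = 12.35%.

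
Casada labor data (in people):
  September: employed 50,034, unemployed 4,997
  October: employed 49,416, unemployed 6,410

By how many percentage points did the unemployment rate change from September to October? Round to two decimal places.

The unemployment rate changed by +2.40 percentage points.

September: labor force = 50,034 + 4,997 = 55,031; u = 4,997/55,031 = 9.08%.
October: labor force = 49,416 + 6,410 = 55,826; u = 6,410/55,826 = 11.48%.
Change = 11.48% − 9.08% = +2.40 pp.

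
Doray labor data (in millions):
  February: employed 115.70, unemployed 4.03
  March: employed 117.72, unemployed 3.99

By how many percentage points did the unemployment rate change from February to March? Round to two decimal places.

The unemployment rate changed by −0.09 percentage points.

February: labor force = 115.70 + 4.03 = 119.73; u = 4.03/119.73 = 3.37%.
March: labor force = 117.72 + 3.99 = 121.71; u = 3.99/121.71 = 3.28%.
Change = 3.28% − 3.37% = −0.09 pp.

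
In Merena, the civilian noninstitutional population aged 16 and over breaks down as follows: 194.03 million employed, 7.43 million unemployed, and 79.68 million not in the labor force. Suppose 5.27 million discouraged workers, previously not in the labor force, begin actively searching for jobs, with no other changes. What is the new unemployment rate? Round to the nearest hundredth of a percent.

Initially, labor force = 194.03 + 7.43 = 201.46 million, so u = 7.43/201.46 = 3.69%.
After the change, unemployed and labor force both rise by 5.27 → E = 194.03, U = 12.70, labor force = 206.73 million.
New unemployment rate = 12.70 / 206.73 = 6.14%.

New unemployment rate ≈ 6.14%.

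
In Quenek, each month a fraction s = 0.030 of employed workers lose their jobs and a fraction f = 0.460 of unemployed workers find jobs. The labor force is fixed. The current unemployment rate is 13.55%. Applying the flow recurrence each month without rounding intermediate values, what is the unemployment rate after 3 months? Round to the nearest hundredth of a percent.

Unemployment rate after three months ≈ 7.11%.

With a fixed labor force, u_{t+1} = u_t + s·(1−u_t) − f·u_t = u_t·(1−s−f) + s.
Here 1−s−f = 0.510 and s = 0.030.
u_1 = 0.135500 × 0.510 + 0.030 = 0.099105.
u_2 = 0.099105 × 0.510 + 0.030 = 0.080544.
u_3 = 0.080544 × 0.510 + 0.030 = 0.071077.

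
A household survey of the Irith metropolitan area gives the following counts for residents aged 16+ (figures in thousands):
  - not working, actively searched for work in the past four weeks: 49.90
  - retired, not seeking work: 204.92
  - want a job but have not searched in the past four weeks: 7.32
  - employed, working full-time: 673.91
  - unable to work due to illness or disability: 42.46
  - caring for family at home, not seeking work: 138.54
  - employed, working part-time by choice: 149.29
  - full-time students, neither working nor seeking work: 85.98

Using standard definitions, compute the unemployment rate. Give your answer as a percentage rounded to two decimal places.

Unemployment rate ≈ 5.72%.

Employed = 673.91 + 149.29 = 823.20 thousand.
Unemployed = 49.90 thousand.
Labor force = 823.20 + 49.90 = 873.10 thousand.
Unemployment rate = 49.90 / 873.10 = 5.72%.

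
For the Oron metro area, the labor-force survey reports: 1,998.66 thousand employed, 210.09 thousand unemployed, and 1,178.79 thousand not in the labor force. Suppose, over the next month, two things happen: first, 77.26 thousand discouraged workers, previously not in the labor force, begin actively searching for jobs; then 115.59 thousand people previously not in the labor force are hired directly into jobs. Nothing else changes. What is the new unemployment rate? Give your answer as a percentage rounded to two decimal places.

Initially, labor force = 1,998.66 + 210.09 = 2,208.75 thousand, so u = 210.09/2,208.75 = 9.51%.
After the first change, unemployed and labor force both rise by 77.26 → E = 1,998.66, U = 287.35, labor force = 2,286.01 thousand.
After the second change, employed and labor force both rise by 115.59; unemployed unchanged → E = 2,114.25, U = 287.35, labor force = 2,401.60 thousand.
New unemployment rate = 287.35 / 2,401.60 = 11.96%.

New unemployment rate ≈ 11.96%.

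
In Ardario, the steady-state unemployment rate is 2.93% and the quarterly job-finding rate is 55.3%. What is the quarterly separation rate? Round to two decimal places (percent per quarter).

Separation rate ≈ 1.67% per quarter.

From u* = s/(s+f): s = u·f/(1−u).
s = 0.0293 × 55.3 / (1 − 0.0293) = 1.6203 / 0.9707 ≈ 1.67% per quarter.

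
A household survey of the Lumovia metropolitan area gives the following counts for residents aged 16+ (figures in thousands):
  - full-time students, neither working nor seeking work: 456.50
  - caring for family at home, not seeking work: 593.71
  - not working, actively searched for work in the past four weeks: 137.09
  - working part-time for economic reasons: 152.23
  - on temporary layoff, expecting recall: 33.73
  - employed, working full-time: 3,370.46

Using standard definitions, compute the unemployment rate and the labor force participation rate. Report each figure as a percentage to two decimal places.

Unemployment rate ≈ 4.62%; labor force participation rate ≈ 77.86%.

Employed = 152.23 + 3,370.46 = 3,522.69 thousand (anyone who worked, including part-time for economic reasons, counts as employed).
Unemployed = 137.09 + 33.73 = 170.82 thousand (jobless and actively searching, or on temporary layoff).
Labor force = 3,522.69 + 170.82 = 3,693.51 thousand.
Not in labor force = 456.50 + 593.71 = 1,050.21 thousand (those not working and not actively searching are outside the labor force).
Civilian working-age population = 3,693.51 + 1,050.21 = 4,743.72 thousand.
Unemployment rate = 170.82 / 3,693.51 = 4.62%.
Labor force participation rate = 3,693.51 / 4,743.72 = 77.86%.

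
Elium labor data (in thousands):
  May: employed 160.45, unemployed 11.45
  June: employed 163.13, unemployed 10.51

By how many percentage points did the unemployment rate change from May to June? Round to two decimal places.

May: labor force = 160.45 + 11.45 = 171.90; u = 11.45/171.90 = 6.66%.
June: labor force = 163.13 + 10.51 = 173.64; u = 10.51/173.64 = 6.05%.
Change = 6.05% − 6.66% = −0.61 pp.

The unemployment rate changed by −0.61 percentage points.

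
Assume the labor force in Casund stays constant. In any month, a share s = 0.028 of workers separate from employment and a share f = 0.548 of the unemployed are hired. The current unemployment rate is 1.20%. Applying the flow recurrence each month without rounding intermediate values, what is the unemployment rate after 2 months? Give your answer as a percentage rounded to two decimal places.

With a fixed labor force, u_{t+1} = u_t + s·(1−u_t) − f·u_t = u_t·(1−s−f) + s.
Here 1−s−f = 0.424 and s = 0.028.
u_1 = 0.012000 × 0.424 + 0.028 = 0.033088.
u_2 = 0.033088 × 0.424 + 0.028 = 0.042029.

Unemployment rate after two months ≈ 4.20%.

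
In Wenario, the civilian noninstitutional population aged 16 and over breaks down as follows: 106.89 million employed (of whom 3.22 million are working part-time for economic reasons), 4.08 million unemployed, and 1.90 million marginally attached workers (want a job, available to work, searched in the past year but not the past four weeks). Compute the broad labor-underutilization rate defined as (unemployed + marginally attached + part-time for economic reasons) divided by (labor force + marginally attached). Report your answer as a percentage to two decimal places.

Labor force = 106.89 + 4.08 = 110.97 million.
Numerator = 4.08 + 1.90 + 3.22 = 9.20 million.
Denominator = 110.97 + 1.90 = 112.87 million.
Broad rate = 9.20 / 112.87 = 8.15%.

Broad underutilization rate ≈ 8.15%.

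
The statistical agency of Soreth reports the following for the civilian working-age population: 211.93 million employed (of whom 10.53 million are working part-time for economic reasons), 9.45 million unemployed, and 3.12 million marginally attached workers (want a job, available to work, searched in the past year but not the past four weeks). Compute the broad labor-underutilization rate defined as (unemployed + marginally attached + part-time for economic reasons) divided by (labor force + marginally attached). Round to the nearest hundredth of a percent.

Broad underutilization rate ≈ 10.29%.

Labor force = 211.93 + 9.45 = 221.38 million.
Numerator = 9.45 + 3.12 + 10.53 = 23.10 million.
Denominator = 221.38 + 3.12 = 224.50 million.
Broad rate = 23.10 / 224.50 = 10.29%.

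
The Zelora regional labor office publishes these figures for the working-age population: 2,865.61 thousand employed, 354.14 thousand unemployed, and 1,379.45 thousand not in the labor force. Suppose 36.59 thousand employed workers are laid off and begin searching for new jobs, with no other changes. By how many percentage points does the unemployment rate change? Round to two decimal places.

The unemployment rate changes by +1.14 percentage points.

Initially, labor force = 2,865.61 + 354.14 = 3,219.75 thousand, so u = 354.14/3,219.75 = 11.00%.
After the change, employed falls and unemployed rises by 36.59; labor force unchanged → E = 2,829.02, U = 390.73, labor force = 3,219.75 thousand.
New unemployment rate = 390.73 / 3,219.75 = 12.14%.
Change = 12.14% − 11.00% = +1.14 percentage points.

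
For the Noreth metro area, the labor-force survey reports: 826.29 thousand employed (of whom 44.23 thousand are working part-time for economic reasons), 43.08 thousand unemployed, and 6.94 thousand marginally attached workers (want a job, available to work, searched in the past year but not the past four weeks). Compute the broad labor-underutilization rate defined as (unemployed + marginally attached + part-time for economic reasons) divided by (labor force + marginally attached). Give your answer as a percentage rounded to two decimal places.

Labor force = 826.29 + 43.08 = 869.37 thousand.
Numerator = 43.08 + 6.94 + 44.23 = 94.25 thousand.
Denominator = 869.37 + 6.94 = 876.31 thousand.
Broad rate = 94.25 / 876.31 = 10.76%.

Broad underutilization rate ≈ 10.76%.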